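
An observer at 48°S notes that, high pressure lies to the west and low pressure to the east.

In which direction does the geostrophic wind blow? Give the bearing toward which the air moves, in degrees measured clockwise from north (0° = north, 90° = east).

The pressure-gradient force points toward the east (bearing 090°).
Geostrophic balance: in the Southern Hemisphere the Coriolis force deflects motion to the left, so the geostrophic wind blows 90° to the left of the pressure-gradient force (low pressure on the right).
Rotating 090° by 90° counterclockwise gives 000° — the wind blows toward the north.

000°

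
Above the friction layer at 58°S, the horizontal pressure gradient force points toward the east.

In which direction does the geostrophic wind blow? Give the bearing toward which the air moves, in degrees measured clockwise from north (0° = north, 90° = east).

The pressure-gradient force points toward the east (bearing 090°).
Geostrophic balance: in the Southern Hemisphere the Coriolis force deflects motion to the left, so the geostrophic wind blows 90° to the left of the pressure-gradient force (low pressure on the right).
Rotating 090° by 90° counterclockwise gives 000° — the wind blows toward the north.

000°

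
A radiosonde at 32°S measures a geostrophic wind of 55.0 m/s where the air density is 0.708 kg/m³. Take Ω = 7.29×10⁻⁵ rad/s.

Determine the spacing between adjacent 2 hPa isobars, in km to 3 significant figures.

66.5 km

Coriolis parameter at 32°S:
f = 2Ω sin φ = 2 × 7.29×10⁻⁵ × sin 32° = 7.73×10⁻⁵ s⁻¹
Geostrophic balance rearranged: |∂P/∂n| = f ρ V_g
|∂P/∂n| = 7.73×10⁻⁵ × 0.708 × 55.0 = 3.01×10⁻³ Pa/m
Isobar spacing: Δn = ΔP/|∂P/∂n| = 200 Pa / 3.01×10⁻³ Pa/m = 66476 m ≈ 66.5 km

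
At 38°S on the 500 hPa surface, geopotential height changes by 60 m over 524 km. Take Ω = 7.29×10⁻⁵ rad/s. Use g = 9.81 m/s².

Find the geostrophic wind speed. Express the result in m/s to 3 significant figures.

Coriolis parameter at 38°S:
f = 2Ω sin φ = 2 × 7.29×10⁻⁵ × sin 38° = 8.98×10⁻⁵ s⁻¹
Height gradient: |∂Z/∂n| = 60 m / 524000 m = 1.15×10⁻⁴
On a pressure surface, geostrophic balance gives V_g = (g/f)|∂Z/∂n|:
V_g = 9.81 × 1.15×10⁻⁴ / 8.98×10⁻⁵ = 12.5 m/s

12.5 m/s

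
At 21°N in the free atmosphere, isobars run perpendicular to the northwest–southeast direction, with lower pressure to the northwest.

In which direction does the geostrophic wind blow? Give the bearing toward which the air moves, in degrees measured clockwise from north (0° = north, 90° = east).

The pressure-gradient force points toward the northwest (bearing 315°).
Geostrophic balance: in the Northern Hemisphere the Coriolis force deflects motion to the right, so the geostrophic wind blows 90° to the right of the pressure-gradient force (low pressure on the left).
Rotating 315° by 90° clockwise gives 045° — the wind blows toward the northeast.

045°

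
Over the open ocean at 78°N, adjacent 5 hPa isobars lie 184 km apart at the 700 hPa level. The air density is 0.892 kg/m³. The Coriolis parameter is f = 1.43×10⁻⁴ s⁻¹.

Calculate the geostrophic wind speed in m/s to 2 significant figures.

21 m/s

Pressure gradient: |∂P/∂n| = 500 Pa / 184000 m = 2.72×10⁻³ Pa/m
Geostrophic balance (pressure-gradient force = Coriolis force):
V_g = (1/(fρ)) |∂P/∂n| = 2.72×10⁻³ / (1.43×10⁻⁴ × 0.892) = 21.3 m/s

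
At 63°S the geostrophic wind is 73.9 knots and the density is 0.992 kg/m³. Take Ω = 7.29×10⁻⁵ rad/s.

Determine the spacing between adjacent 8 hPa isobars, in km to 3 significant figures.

Coriolis parameter at 63°S:
f = 2Ω sin φ = 2 × 7.29×10⁻⁵ × sin 63° = 1.30×10⁻⁴ s⁻¹
Wind speed in SI: 73.9 knots = 38.0 m/s
Geostrophic balance rearranged: |∂P/∂n| = f ρ V_g
|∂P/∂n| = 1.30×10⁻⁴ × 0.992 × 38.0 = 4.90×10⁻³ Pa/m
Isobar spacing: Δn = ΔP/|∂P/∂n| = 800 Pa / 4.90×10⁻³ Pa/m = 163289 m ≈ 163 km

163 km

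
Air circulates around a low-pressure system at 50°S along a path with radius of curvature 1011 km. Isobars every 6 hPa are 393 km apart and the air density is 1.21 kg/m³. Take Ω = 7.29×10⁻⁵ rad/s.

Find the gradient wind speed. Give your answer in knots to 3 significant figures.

Coriolis parameter at 50°S:
f = 2Ω sin φ = 2 × 7.29×10⁻⁵ × sin 50° = 1.12×10⁻⁴ s⁻¹
Pressure gradient: |∂P/∂n| = 600 Pa / 393000 m = 1.53×10⁻³ Pa/m
Geostrophic speed: V_g = |∂P/∂n|/(fρ) = 1.53×10⁻³/(1.12×10⁻⁴ × 1.21) = 11.3 m/s
Around a low, centrifugal force acts outward with Coriolis, so pressure-gradient force balances both:
(1/ρ)|∂P/∂n| = fV + V²/R  →  V² + fR·V − fR·V_g = 0
With fR = 1.12×10⁻⁴ × 1011×10³ m = 113 m/s:
V = [−fR + √((fR)² + 4 fR V_g)]/2 = [−113 + √(113² + 4×113×11.3)]/2 = 10.3 m/s
Subgeostrophic (V < V_g = 11.3 m/s), as expected around a low.
Converting: 10.3 m/s × 1.944 = 20.1 knots

20.1 knots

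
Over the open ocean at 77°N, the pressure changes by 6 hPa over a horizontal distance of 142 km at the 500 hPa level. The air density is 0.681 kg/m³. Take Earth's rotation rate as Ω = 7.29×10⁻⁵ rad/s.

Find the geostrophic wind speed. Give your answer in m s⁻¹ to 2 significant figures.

44 m s⁻¹

Coriolis parameter at 77°N:
f = 2Ω sin φ = 2 × 7.29×10⁻⁵ × sin 77° = 1.42×10⁻⁴ s⁻¹
Pressure gradient: |∂P/∂n| = 600 Pa / 142000 m = 4.23×10⁻³ Pa/m
Geostrophic balance (pressure-gradient force = Coriolis force):
V_g = (1/(fρ)) |∂P/∂n| = 4.23×10⁻³ / (1.42×10⁻⁴ × 0.681) = 43.7 m/s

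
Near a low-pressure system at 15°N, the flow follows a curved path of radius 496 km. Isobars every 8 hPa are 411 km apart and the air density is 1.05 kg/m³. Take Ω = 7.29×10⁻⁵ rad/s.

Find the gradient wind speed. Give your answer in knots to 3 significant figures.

43.5 knots

Coriolis parameter at 15°N:
f = 2Ω sin φ = 2 × 7.29×10⁻⁵ × sin 15° = 3.77×10⁻⁵ s⁻¹
Pressure gradient: |∂P/∂n| = 800 Pa / 411000 m = 1.95×10⁻³ Pa/m
Geostrophic speed: V_g = |∂P/∂n|/(fρ) = 1.95×10⁻³/(3.77×10⁻⁵ × 1.05) = 49.1 m/s
Around a low, centrifugal force acts outward with Coriolis, so pressure-gradient force balances both:
(1/ρ)|∂P/∂n| = fV + V²/R  →  V² + fR·V − fR·V_g = 0
With fR = 3.77×10⁻⁵ × 496×10³ m = 18.7 m/s:
V = [−fR + √((fR)² + 4 fR V_g)]/2 = [−18.7 + √(18.7² + 4×18.7×49.1)]/2 = 22.4 m/s
Subgeostrophic (V < V_g = 49.1 m/s), as expected around a low.
Converting: 22.4 m/s × 1.944 = 43.5 knots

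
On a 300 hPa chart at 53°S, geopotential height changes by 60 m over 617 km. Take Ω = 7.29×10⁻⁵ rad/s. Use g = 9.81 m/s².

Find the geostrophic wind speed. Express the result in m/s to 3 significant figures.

Coriolis parameter at 53°S:
f = 2Ω sin φ = 2 × 7.29×10⁻⁵ × sin 53° = 1.16×10⁻⁴ s⁻¹
Height gradient: |∂Z/∂n| = 60 m / 617000 m = 9.72×10⁻⁵
On a pressure surface, geostrophic balance gives V_g = (g/f)|∂Z/∂n|:
V_g = 9.81 × 9.72×10⁻⁵ / 1.16×10⁻⁴ = 8.19 m/s

8.19 m/s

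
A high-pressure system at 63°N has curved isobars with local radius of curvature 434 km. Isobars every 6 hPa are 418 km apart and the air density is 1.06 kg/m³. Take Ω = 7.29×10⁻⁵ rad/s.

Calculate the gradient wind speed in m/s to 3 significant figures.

Coriolis parameter at 63°N:
f = 2Ω sin φ = 2 × 7.29×10⁻⁵ × sin 63° = 1.30×10⁻⁴ s⁻¹
Pressure gradient: |∂P/∂n| = 600 Pa / 418000 m = 1.44×10⁻³ Pa/m
Geostrophic speed: V_g = |∂P/∂n|/(fρ) = 1.44×10⁻³/(1.30×10⁻⁴ × 1.06) = 10.4 m/s
Around a high, pressure-gradient force acts outward with centrifugal, so Coriolis balances both:
fV = (1/ρ)|∂P/∂n| + V²/R  →  V² − fR·V + fR·V_g = 0
With fR = 1.30×10⁻⁴ × 434×10³ m = 56.4 m/s:
V = [fR − √((fR)² − 4 fR V_g)]/2 = [56.4 − √(56.4² − 4×56.4×10.4)]/2 = 13.8 m/s
Supergeostrophic (V > V_g = 10.4 m/s), as expected around a high.

13.8 m/s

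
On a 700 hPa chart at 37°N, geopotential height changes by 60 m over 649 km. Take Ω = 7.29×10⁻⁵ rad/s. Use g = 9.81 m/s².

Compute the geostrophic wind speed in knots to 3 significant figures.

Coriolis parameter at 37°N:
f = 2Ω sin φ = 2 × 7.29×10⁻⁵ × sin 37° = 8.77×10⁻⁵ s⁻¹
Height gradient: |∂Z/∂n| = 60 m / 649000 m = 9.24×10⁻⁵
On a pressure surface, geostrophic balance gives V_g = (g/f)|∂Z/∂n|:
V_g = 9.81 × 9.24×10⁻⁵ / 8.77×10⁻⁵ = 10.3 m/s
Converting: 10.3 m/s × 1.944 = 20.1 knots

20.1 knots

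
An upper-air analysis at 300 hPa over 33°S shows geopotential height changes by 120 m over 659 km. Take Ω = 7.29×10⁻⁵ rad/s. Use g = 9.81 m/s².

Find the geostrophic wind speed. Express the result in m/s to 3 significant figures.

Coriolis parameter at 33°S:
f = 2Ω sin φ = 2 × 7.29×10⁻⁵ × sin 33° = 7.94×10⁻⁵ s⁻¹
Height gradient: |∂Z/∂n| = 120 m / 659000 m = 1.82×10⁻⁴
On a pressure surface, geostrophic balance gives V_g = (g/f)|∂Z/∂n|:
V_g = 9.81 × 1.82×10⁻⁴ / 7.94×10⁻⁵ = 22.5 m/s

22.5 m/s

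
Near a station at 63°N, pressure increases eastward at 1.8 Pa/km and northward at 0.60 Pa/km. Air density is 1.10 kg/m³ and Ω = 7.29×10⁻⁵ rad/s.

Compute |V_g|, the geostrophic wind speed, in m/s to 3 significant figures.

13.3 m/s

Coriolis parameter at 63°N:
f = 2Ω sin φ = 2 × 7.29×10⁻⁵ × sin 63° = 1.30×10⁻⁴ s⁻¹
Component geostrophic relations (x east, y north):
u_g = −(1/(fρ)) ∂P/∂y,  v_g = (1/(fρ)) ∂P/∂x
u_g = −(0.60×10⁻³)/(1.30×10⁻⁴ × 1.10) = −4.20 m/s;  v_g = (1.8×10⁻³)/(1.30×10⁻⁴ × 1.10) = 12.6 m/s
|V_g| = √(u_g² + v_g²) = 13.3 m/s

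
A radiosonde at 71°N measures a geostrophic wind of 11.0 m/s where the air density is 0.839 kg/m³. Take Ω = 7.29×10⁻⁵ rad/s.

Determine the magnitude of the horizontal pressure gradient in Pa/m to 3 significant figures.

Coriolis parameter at 71°N:
f = 2Ω sin φ = 2 × 7.29×10⁻⁵ × sin 71° = 1.38×10⁻⁴ s⁻¹
Geostrophic balance rearranged: |∂P/∂n| = f ρ V_g
|∂P/∂n| = 1.38×10⁻⁴ × 0.839 × 11.0 = 1.27×10⁻³ Pa/m

1.27×10⁻³ Pa/m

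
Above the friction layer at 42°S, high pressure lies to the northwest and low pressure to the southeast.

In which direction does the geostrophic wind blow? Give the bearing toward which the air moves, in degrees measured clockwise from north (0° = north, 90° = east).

The pressure-gradient force points toward the southeast (bearing 135°).
Geostrophic balance: in the Southern Hemisphere the Coriolis force deflects motion to the left, so the geostrophic wind blows 90° to the left of the pressure-gradient force (low pressure on the right).
Rotating 135° by 90° counterclockwise gives 045° — the wind blows toward the northeast.

045°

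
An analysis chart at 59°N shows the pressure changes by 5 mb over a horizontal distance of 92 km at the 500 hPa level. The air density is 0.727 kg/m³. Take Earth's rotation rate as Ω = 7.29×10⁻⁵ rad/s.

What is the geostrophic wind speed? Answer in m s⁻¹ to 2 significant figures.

60 m s⁻¹

Coriolis parameter at 59°N:
f = 2Ω sin φ = 2 × 7.29×10⁻⁵ × sin 59° = 1.25×10⁻⁴ s⁻¹
Pressure gradient: |∂P/∂n| = 500 Pa / 92000 m = 5.43×10⁻³ Pa/m
Geostrophic balance (pressure-gradient force = Coriolis force):
V_g = (1/(fρ)) |∂P/∂n| = 5.43×10⁻³ / (1.25×10⁻⁴ × 0.727) = 59.8 m/s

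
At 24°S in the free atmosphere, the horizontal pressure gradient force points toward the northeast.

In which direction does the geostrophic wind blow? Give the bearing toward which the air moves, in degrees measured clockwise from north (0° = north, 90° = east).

The pressure-gradient force points toward the northeast (bearing 045°).
Geostrophic balance: in the Southern Hemisphere the Coriolis force deflects motion to the left, so the geostrophic wind blows 90° to the left of the pressure-gradient force (low pressure on the right).
Rotating 045° by 90° counterclockwise gives 315° — the wind blows toward the northwest.

315°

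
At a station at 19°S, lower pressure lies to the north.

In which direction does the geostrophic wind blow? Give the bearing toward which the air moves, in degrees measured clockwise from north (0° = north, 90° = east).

270°

The pressure-gradient force points toward the north (bearing 000°).
Geostrophic balance: in the Southern Hemisphere the Coriolis force deflects motion to the left, so the geostrophic wind blows 90° to the left of the pressure-gradient force (low pressure on the right).
Rotating 000° by 90° counterclockwise gives 270° — the wind blows toward the west.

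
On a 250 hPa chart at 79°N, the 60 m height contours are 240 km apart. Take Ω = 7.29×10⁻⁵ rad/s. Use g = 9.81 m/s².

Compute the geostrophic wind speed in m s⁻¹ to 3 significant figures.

Coriolis parameter at 79°N:
f = 2Ω sin φ = 2 × 7.29×10⁻⁵ × sin 79° = 1.43×10⁻⁴ s⁻¹
Height gradient: |∂Z/∂n| = 60 m / 240000 m = 2.50×10⁻⁴
On a pressure surface, geostrophic balance gives V_g = (g/f)|∂Z/∂n|:
V_g = 9.81 × 2.50×10⁻⁴ / 1.43×10⁻⁴ = 17.1 m/s

17.1 m s⁻¹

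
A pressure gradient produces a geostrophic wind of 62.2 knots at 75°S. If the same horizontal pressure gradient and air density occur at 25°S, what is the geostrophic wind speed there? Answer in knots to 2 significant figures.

With the same pressure gradient and density, V_g ∝ 1/f ∝ 1/sin φ.
V₂ = V₁ · sin φ₁ / sin φ₂ = 62.2 × sin 75° / sin 25°
V₂ = 62.2 × 0.9659/0.4226 = 140 knots

140 knots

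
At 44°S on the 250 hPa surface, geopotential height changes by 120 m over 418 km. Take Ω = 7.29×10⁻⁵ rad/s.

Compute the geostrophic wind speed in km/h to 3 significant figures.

100 km/h

Coriolis parameter at 44°S:
f = 2Ω sin φ = 2 × 7.29×10⁻⁵ × sin 44° = 1.01×10⁻⁴ s⁻¹
Height gradient: |∂Z/∂n| = 120 m / 418000 m = 2.87×10⁻⁴
On a pressure surface, geostrophic balance gives V_g = (g/f)|∂Z/∂n|:
V_g = 9.81 × 2.87×10⁻⁴ / 1.01×10⁻⁴ = 27.8 m/s
Converting: 27.8 m/s × 3.6 = 100 km/h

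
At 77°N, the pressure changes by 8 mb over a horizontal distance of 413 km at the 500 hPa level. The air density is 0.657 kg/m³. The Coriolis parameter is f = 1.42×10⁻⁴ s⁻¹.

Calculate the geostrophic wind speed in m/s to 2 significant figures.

Pressure gradient: |∂P/∂n| = 800 Pa / 413000 m = 1.94×10⁻³ Pa/m
Geostrophic balance (pressure-gradient force = Coriolis force):
V_g = (1/(fρ)) |∂P/∂n| = 1.94×10⁻³ / (1.42×10⁻⁴ × 0.657) = 20.8 m/s

21 m/s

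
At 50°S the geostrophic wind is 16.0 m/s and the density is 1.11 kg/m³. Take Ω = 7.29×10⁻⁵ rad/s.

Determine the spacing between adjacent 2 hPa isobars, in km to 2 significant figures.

Coriolis parameter at 50°S:
f = 2Ω sin φ = 2 × 7.29×10⁻⁵ × sin 50° = 1.12×10⁻⁴ s⁻¹
Geostrophic balance rearranged: |∂P/∂n| = f ρ V_g
|∂P/∂n| = 1.12×10⁻⁴ × 1.11 × 16.0 = 1.98×10⁻³ Pa/m
Isobar spacing: Δn = ΔP/|∂P/∂n| = 200 Pa / 1.98×10⁻³ Pa/m = 100827 m ≈ 100 km

100 km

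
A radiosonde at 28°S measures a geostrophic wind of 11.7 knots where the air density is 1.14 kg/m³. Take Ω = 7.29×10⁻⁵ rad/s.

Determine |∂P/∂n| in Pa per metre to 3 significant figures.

4.70×10⁻⁴ Pa/m

Coriolis parameter at 28°S:
f = 2Ω sin φ = 2 × 7.29×10⁻⁵ × sin 28° = 6.84×10⁻⁵ s⁻¹
Wind speed in SI: 11.7 knots = 6.02 m/s
Geostrophic balance rearranged: |∂P/∂n| = f ρ V_g
|∂P/∂n| = 6.84×10⁻⁵ × 1.14 × 6.02 = 4.70×10⁻⁴ Pa/m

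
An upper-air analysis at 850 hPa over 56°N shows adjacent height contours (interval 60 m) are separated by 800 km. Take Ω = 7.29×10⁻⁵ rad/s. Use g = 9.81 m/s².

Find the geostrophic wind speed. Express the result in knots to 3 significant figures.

11.8 knots

Coriolis parameter at 56°N:
f = 2Ω sin φ = 2 × 7.29×10⁻⁵ × sin 56° = 1.21×10⁻⁴ s⁻¹
Height gradient: |∂Z/∂n| = 60 m / 800000 m = 7.50×10⁻⁵
On a pressure surface, geostrophic balance gives V_g = (g/f)|∂Z/∂n|:
V_g = 9.81 × 7.50×10⁻⁵ / 1.21×10⁻⁴ = 6.09 m/s
Converting: 6.09 m/s × 1.944 = 11.8 knots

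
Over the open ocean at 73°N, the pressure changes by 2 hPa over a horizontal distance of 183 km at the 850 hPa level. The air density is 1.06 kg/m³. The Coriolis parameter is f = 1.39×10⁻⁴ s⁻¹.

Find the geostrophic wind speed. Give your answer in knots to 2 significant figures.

14 knots

Pressure gradient: |∂P/∂n| = 200 Pa / 183000 m = 1.09×10⁻³ Pa/m
Geostrophic balance (pressure-gradient force = Coriolis force):
V_g = (1/(fρ)) |∂P/∂n| = 1.09×10⁻³ / (1.39×10⁻⁴ × 1.06) = 7.42 m/s
Converting: 7.42 m/s × 1.944 = 14 knots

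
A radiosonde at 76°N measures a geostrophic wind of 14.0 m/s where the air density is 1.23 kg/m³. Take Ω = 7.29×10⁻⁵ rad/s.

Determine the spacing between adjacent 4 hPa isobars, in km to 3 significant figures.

Coriolis parameter at 76°N:
f = 2Ω sin φ = 2 × 7.29×10⁻⁵ × sin 76° = 1.41×10⁻⁴ s⁻¹
Geostrophic balance rearranged: |∂P/∂n| = f ρ V_g
|∂P/∂n| = 1.41×10⁻⁴ × 1.23 × 14.0 = 2.44×10⁻³ Pa/m
Isobar spacing: Δn = ΔP/|∂P/∂n| = 400 Pa / 2.44×10⁻³ Pa/m = 164197 m ≈ 164 km

164 km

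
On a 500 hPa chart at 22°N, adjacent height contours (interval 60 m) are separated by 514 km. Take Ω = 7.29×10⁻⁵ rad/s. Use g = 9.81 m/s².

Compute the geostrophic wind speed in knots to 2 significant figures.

Coriolis parameter at 22°N:
f = 2Ω sin φ = 2 × 7.29×10⁻⁵ × sin 22° = 5.46×10⁻⁵ s⁻¹
Height gradient: |∂Z/∂n| = 60 m / 514000 m = 1.17×10⁻⁴
On a pressure surface, geostrophic balance gives V_g = (g/f)|∂Z/∂n|:
V_g = 9.81 × 1.17×10⁻⁴ / 5.46×10⁻⁵ = 21.0 m/s
Converting: 21.0 m/s × 1.944 = 41 knots

41 knots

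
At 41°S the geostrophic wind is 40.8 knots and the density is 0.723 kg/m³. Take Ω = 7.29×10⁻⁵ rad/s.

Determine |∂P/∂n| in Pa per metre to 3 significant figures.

1.45×10⁻³ Pa/m

Coriolis parameter at 41°S:
f = 2Ω sin φ = 2 × 7.29×10⁻⁵ × sin 41° = 9.57×10⁻⁵ s⁻¹
Wind speed in SI: 40.8 knots = 21.0 m/s
Geostrophic balance rearranged: |∂P/∂n| = f ρ V_g
|∂P/∂n| = 9.57×10⁻⁵ × 0.723 × 21.0 = 1.45×10⁻³ Pa/m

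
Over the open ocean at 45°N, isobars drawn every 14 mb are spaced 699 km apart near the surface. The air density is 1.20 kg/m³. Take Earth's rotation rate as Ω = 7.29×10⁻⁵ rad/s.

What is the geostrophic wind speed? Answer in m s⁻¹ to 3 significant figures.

Coriolis parameter at 45°N:
f = 2Ω sin φ = 2 × 7.29×10⁻⁵ × sin 45° = 1.03×10⁻⁴ s⁻¹
Pressure gradient: |∂P/∂n| = 1400 Pa / 699000 m = 2.00×10⁻³ Pa/m
Geostrophic balance (pressure-gradient force = Coriolis force):
V_g = (1/(fρ)) |∂P/∂n| = 2.00×10⁻³ / (1.03×10⁻⁴ × 1.20) = 16.2 m/s

16.2 m s⁻¹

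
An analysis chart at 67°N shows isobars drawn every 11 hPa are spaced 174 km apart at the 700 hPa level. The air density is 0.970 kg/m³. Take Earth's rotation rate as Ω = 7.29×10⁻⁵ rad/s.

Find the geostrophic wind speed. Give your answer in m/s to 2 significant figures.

49 m/s

Coriolis parameter at 67°N:
f = 2Ω sin φ = 2 × 7.29×10⁻⁵ × sin 67° = 1.34×10⁻⁴ s⁻¹
Pressure gradient: |∂P/∂n| = 1100 Pa / 174000 m = 6.32×10⁻³ Pa/m
Geostrophic balance (pressure-gradient force = Coriolis force):
V_g = (1/(fρ)) |∂P/∂n| = 6.32×10⁻³ / (1.34×10⁻⁴ × 0.970) = 48.6 m/s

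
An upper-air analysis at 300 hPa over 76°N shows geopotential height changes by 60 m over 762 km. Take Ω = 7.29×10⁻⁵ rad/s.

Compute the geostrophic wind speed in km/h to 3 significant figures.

19.7 km/h

Coriolis parameter at 76°N:
f = 2Ω sin φ = 2 × 7.29×10⁻⁵ × sin 76° = 1.41×10⁻⁴ s⁻¹
Height gradient: |∂Z/∂n| = 60 m / 762000 m = 7.87×10⁻⁵
On a pressure surface, geostrophic balance gives V_g = (g/f)|∂Z/∂n|:
V_g = 9.81 × 7.87×10⁻⁵ / 1.41×10⁻⁴ = 5.46 m/s
Converting: 5.46 m/s × 3.6 = 19.7 km/h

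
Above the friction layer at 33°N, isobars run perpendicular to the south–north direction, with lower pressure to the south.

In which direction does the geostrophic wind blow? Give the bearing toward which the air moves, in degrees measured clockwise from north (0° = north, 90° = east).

The pressure-gradient force points toward the south (bearing 180°).
Geostrophic balance: in the Northern Hemisphere the Coriolis force deflects motion to the right, so the geostrophic wind blows 90° to the right of the pressure-gradient force (low pressure on the left).
Rotating 180° by 90° clockwise gives 270° — the wind blows toward the west.

270°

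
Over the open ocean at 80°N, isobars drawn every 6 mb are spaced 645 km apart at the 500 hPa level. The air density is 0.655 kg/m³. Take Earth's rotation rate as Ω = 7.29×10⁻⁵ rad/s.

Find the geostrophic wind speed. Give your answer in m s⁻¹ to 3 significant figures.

Coriolis parameter at 80°N:
f = 2Ω sin φ = 2 × 7.29×10⁻⁵ × sin 80° = 1.44×10⁻⁴ s⁻¹
Pressure gradient: |∂P/∂n| = 600 Pa / 645000 m = 9.30×10⁻⁴ Pa/m
Geostrophic balance (pressure-gradient force = Coriolis force):
V_g = (1/(fρ)) |∂P/∂n| = 9.30×10⁻⁴ / (1.44×10⁻⁴ × 0.655) = 9.89 m/s

9.89 m s⁻¹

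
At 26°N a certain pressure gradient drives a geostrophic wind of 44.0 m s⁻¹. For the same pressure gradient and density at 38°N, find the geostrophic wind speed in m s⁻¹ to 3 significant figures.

With the same pressure gradient and density, V_g ∝ 1/f ∝ 1/sin φ.
V₂ = V₁ · sin φ₁ / sin φ₂ = 44.0 × sin 26° / sin 38°
V₂ = 44.0 × 0.4384/0.6157 = 31.3 m s⁻¹

31.3 m s⁻¹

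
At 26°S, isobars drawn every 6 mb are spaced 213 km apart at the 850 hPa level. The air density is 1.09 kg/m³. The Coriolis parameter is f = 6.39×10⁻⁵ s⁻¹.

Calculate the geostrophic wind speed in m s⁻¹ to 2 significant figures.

40 m s⁻¹

Pressure gradient: |∂P/∂n| = 600 Pa / 213000 m = 2.82×10⁻³ Pa/m
Geostrophic balance (pressure-gradient force = Coriolis force):
V_g = (1/(fρ)) |∂P/∂n| = 2.82×10⁻³ / (6.39×10⁻⁵ × 1.09) = 40.4 m/s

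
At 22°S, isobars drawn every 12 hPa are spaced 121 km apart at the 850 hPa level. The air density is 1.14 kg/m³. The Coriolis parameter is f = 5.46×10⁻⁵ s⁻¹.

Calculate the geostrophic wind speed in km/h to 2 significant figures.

Pressure gradient: |∂P/∂n| = 1200 Pa / 121000 m = 9.92×10⁻³ Pa/m
Geostrophic balance (pressure-gradient force = Coriolis force):
V_g = (1/(fρ)) |∂P/∂n| = 9.92×10⁻³ / (5.46×10⁻⁵ × 1.14) = 159 m/s
Converting: 159 m/s × 3.6 = 570 km/h

570 km/h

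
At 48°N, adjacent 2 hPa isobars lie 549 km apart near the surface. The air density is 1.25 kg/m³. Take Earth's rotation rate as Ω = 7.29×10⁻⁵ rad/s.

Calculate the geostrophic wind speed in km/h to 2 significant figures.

Coriolis parameter at 48°N:
f = 2Ω sin φ = 2 × 7.29×10⁻⁵ × sin 48° = 1.08×10⁻⁴ s⁻¹
Pressure gradient: |∂P/∂n| = 200 Pa / 549000 m = 3.64×10⁻⁴ Pa/m
Geostrophic balance (pressure-gradient force = Coriolis force):
V_g = (1/(fρ)) |∂P/∂n| = 3.64×10⁻⁴ / (1.08×10⁻⁴ × 1.25) = 2.69 m/s
Converting: 2.69 m/s × 3.6 = 9.7 km/h

9.7 km/h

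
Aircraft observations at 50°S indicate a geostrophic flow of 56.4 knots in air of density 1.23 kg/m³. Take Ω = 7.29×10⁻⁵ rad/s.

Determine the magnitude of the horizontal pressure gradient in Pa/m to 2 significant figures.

4.0×10⁻³ Pa/m

Coriolis parameter at 50°S:
f = 2Ω sin φ = 2 × 7.29×10⁻⁵ × sin 50° = 1.12×10⁻⁴ s⁻¹
Wind speed in SI: 56.4 knots = 29.0 m/s
Geostrophic balance rearranged: |∂P/∂n| = f ρ V_g
|∂P/∂n| = 1.12×10⁻⁴ × 1.23 × 29.0 = 3.99×10⁻³ Pa/m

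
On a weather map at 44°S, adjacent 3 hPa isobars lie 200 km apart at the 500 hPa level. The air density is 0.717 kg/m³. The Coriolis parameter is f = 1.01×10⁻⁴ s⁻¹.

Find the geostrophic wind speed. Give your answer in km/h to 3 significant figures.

Pressure gradient: |∂P/∂n| = 300 Pa / 200000 m = 1.50×10⁻³ Pa/m
Geostrophic balance (pressure-gradient force = Coriolis force):
V_g = (1/(fρ)) |∂P/∂n| = 1.50×10⁻³ / (1.01×10⁻⁴ × 0.717) = 20.7 m/s
Converting: 20.7 m/s × 3.6 = 74.6 km/h

74.6 km/h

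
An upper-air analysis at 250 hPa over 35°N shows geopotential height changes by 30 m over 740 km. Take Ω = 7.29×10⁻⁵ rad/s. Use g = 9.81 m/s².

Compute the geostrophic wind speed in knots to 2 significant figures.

Coriolis parameter at 35°N:
f = 2Ω sin φ = 2 × 7.29×10⁻⁵ × sin 35° = 8.36×10⁻⁵ s⁻¹
Height gradient: |∂Z/∂n| = 30 m / 740000 m = 4.05×10⁻⁵
On a pressure surface, geostrophic balance gives V_g = (g/f)|∂Z/∂n|:
V_g = 9.81 × 4.05×10⁻⁵ / 8.36×10⁻⁵ = 4.76 m/s
Converting: 4.76 m/s × 1.944 = 9.2 knots

9.2 knots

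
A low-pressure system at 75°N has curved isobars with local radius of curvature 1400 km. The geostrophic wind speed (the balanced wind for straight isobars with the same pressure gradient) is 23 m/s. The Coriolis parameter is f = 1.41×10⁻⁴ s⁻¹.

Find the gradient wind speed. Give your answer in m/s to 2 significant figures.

Around a low, centrifugal force acts outward with Coriolis, so pressure-gradient force balances both:
(1/ρ)|∂P/∂n| = fV + V²/R  →  V² + fR·V − fR·V_g = 0
With fR = 1.41×10⁻⁴ × 1400×10³ m = 197 m/s:
V = [−fR + √((fR)² + 4 fR V_g)]/2 = [−197 + √(197² + 4×197×23)]/2 = 20.8 m/s
Subgeostrophic (V < V_g = 23 m/s), as expected around a low.

21 m/s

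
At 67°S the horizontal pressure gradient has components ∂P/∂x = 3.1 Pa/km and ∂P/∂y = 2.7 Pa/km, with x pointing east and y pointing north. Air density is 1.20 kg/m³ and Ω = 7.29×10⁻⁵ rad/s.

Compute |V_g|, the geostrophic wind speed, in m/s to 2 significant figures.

Coriolis parameter at 67°S:
f = 2Ω sin φ = 2 × 7.29×10⁻⁵ × sin 67° = 1.34×10⁻⁴ s⁻¹
In the Southern Hemisphere f is negative: f = −1.34×10⁻⁴ s⁻¹.
Component geostrophic relations (x east, y north):
u_g = −(1/(fρ)) ∂P/∂y,  v_g = (1/(fρ)) ∂P/∂x
u_g = −(2.7×10⁻³)/(−1.34×10⁻⁴ × 1.20) = 16.8 m/s;  v_g = (3.1×10⁻³)/(−1.34×10⁻⁴ × 1.20) = −19.2 m/s
|V_g| = √(u_g² + v_g²) = 25.5 m/s

26 m/s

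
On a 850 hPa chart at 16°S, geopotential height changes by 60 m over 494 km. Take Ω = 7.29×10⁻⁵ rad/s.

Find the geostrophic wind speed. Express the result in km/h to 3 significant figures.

Coriolis parameter at 16°S:
f = 2Ω sin φ = 2 × 7.29×10⁻⁵ × sin 16° = 4.02×10⁻⁵ s⁻¹
Height gradient: |∂Z/∂n| = 60 m / 494000 m = 1.21×10⁻⁴
On a pressure surface, geostrophic balance gives V_g = (g/f)|∂Z/∂n|:
V_g = 9.81 × 1.21×10⁻⁴ / 4.02×10⁻⁵ = 29.6 m/s
Converting: 29.6 m/s × 3.6 = 107 km/h

107 km/h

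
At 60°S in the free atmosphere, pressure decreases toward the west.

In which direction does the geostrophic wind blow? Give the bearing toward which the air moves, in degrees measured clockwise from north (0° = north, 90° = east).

The pressure-gradient force points toward the west (bearing 270°).
Geostrophic balance: in the Southern Hemisphere the Coriolis force deflects motion to the left, so the geostrophic wind blows 90° to the left of the pressure-gradient force (low pressure on the right).
Rotating 270° by 90° counterclockwise gives 180° — the wind blows toward the south.

180°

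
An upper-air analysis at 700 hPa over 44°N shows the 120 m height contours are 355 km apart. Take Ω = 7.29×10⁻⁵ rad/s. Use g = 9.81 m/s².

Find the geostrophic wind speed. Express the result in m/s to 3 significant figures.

Coriolis parameter at 44°N:
f = 2Ω sin φ = 2 × 7.29×10⁻⁵ × sin 44° = 1.01×10⁻⁴ s⁻¹
Height gradient: |∂Z/∂n| = 120 m / 355000 m = 3.38×10⁻⁴
On a pressure surface, geostrophic balance gives V_g = (g/f)|∂Z/∂n|:
V_g = 9.81 × 3.38×10⁻⁴ / 1.01×10⁻⁴ = 32.7 m/s

32.7 m/s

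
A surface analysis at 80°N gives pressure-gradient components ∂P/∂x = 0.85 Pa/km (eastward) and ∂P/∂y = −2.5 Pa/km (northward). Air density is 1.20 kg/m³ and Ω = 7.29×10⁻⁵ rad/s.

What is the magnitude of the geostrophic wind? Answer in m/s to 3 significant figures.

15.3 m/s

Coriolis parameter at 80°N:
f = 2Ω sin φ = 2 × 7.29×10⁻⁵ × sin 80° = 1.44×10⁻⁴ s⁻¹
Component geostrophic relations (x east, y north):
u_g = −(1/(fρ)) ∂P/∂y,  v_g = (1/(fρ)) ∂P/∂x
u_g = −(−2.5×10⁻³)/(1.44×10⁻⁴ × 1.20) = 14.5 m/s;  v_g = (0.85×10⁻³)/(1.44×10⁻⁴ × 1.20) = 4.93 m/s
|V_g| = √(u_g² + v_g²) = 15.3 m/s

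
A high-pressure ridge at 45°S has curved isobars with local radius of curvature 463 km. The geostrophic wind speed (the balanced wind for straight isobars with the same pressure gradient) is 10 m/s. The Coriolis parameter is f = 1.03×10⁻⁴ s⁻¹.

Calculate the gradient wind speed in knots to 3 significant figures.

Around a high, pressure-gradient force acts outward with centrifugal, so Coriolis balances both:
fV = (1/ρ)|∂P/∂n| + V²/R  →  V² − fR·V + fR·V_g = 0
With fR = 1.03×10⁻⁴ × 463×10³ m = 47.7 m/s:
V = [fR − √((fR)² − 4 fR V_g)]/2 = [47.7 − √(47.7² − 4×47.7×10)]/2 = 14.3 m/s
Supergeostrophic (V > V_g = 10 m/s), as expected around a high.
Converting: 14.3 m/s × 1.944 = 27.7 knots

27.7 knots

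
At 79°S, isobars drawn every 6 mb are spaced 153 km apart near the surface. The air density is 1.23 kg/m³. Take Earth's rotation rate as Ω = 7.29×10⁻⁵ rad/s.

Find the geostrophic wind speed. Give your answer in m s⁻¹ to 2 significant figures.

Coriolis parameter at 79°S:
f = 2Ω sin φ = 2 × 7.29×10⁻⁵ × sin 79° = 1.43×10⁻⁴ s⁻¹
Pressure gradient: |∂P/∂n| = 600 Pa / 153000 m = 3.92×10⁻³ Pa/m
Geostrophic balance (pressure-gradient force = Coriolis force):
V_g = (1/(fρ)) |∂P/∂n| = 3.92×10⁻³ / (1.43×10⁻⁴ × 1.23) = 22.3 m/s

22 m s⁻¹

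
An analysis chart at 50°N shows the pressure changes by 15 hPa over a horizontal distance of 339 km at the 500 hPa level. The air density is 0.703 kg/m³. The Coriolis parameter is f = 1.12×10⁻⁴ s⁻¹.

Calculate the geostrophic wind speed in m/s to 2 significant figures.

56 m/s

Pressure gradient: |∂P/∂n| = 1500 Pa / 339000 m = 4.42×10⁻³ Pa/m
Geostrophic balance (pressure-gradient force = Coriolis force):
V_g = (1/(fρ)) |∂P/∂n| = 4.42×10⁻³ / (1.12×10⁻⁴ × 0.703) = 56.2 m/s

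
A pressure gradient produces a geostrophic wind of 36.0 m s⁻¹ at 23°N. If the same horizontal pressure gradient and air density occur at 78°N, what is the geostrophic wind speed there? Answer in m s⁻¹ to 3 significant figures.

With the same pressure gradient and density, V_g ∝ 1/f ∝ 1/sin φ.
V₂ = V₁ · sin φ₁ / sin φ₂ = 36.0 × sin 23° / sin 78°
V₂ = 36.0 × 0.3907/0.9781 = 14.4 m s⁻¹

14.4 m s⁻¹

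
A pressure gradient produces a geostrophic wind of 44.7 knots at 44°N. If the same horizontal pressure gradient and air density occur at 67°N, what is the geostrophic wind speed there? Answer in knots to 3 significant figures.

With the same pressure gradient and density, V_g ∝ 1/f ∝ 1/sin φ.
V₂ = V₁ · sin φ₁ / sin φ₂ = 44.7 × sin 44° / sin 67°
V₂ = 44.7 × 0.6947/0.9205 = 33.7 knots

33.7 knots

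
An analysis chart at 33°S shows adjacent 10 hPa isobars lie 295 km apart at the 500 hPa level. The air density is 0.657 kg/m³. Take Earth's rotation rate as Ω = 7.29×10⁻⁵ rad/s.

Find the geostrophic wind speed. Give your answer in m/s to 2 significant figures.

65 m/s

Coriolis parameter at 33°S:
f = 2Ω sin φ = 2 × 7.29×10⁻⁵ × sin 33° = 7.94×10⁻⁵ s⁻¹
Pressure gradient: |∂P/∂n| = 1000 Pa / 295000 m = 3.39×10⁻³ Pa/m
Geostrophic balance (pressure-gradient force = Coriolis force):
V_g = (1/(fρ)) |∂P/∂n| = 3.39×10⁻³ / (7.94×10⁻⁵ × 0.657) = 65.0 m/s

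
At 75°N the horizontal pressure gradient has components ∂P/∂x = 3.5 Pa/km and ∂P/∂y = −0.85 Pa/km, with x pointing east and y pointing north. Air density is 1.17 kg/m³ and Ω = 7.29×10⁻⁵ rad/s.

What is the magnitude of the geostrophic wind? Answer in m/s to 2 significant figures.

22 m/s

Coriolis parameter at 75°N:
f = 2Ω sin φ = 2 × 7.29×10⁻⁵ × sin 75° = 1.41×10⁻⁴ s⁻¹
Component geostrophic relations (x east, y north):
u_g = −(1/(fρ)) ∂P/∂y,  v_g = (1/(fρ)) ∂P/∂x
u_g = −(−0.85×10⁻³)/(1.41×10⁻⁴ × 1.17) = 5.16 m/s;  v_g = (3.5×10⁻³)/(1.41×10⁻⁴ × 1.17) = 21.2 m/s
|V_g| = √(u_g² + v_g²) = 21.9 m/s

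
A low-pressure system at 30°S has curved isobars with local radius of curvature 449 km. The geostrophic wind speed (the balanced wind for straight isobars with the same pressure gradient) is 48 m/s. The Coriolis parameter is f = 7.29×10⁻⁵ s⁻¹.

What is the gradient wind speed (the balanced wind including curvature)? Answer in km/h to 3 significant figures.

95.5 km/h

Around a low, centrifugal force acts outward with Coriolis, so pressure-gradient force balances both:
(1/ρ)|∂P/∂n| = fV + V²/R  →  V² + fR·V − fR·V_g = 0
With fR = 7.29×10⁻⁵ × 449×10³ m = 32.7 m/s:
V = [−fR + √((fR)² + 4 fR V_g)]/2 = [−32.7 + √(32.7² + 4×32.7×48)]/2 = 26.5 m/s
Subgeostrophic (V < V_g = 48 m/s), as expected around a low.
Converting: 26.5 m/s × 3.6 = 95.5 km/h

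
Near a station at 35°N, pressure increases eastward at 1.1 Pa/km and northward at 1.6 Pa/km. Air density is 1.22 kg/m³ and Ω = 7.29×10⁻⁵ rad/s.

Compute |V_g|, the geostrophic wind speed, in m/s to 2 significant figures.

19 m/s

Coriolis parameter at 35°N:
f = 2Ω sin φ = 2 × 7.29×10⁻⁵ × sin 35° = 8.36×10⁻⁵ s⁻¹
Component geostrophic relations (x east, y north):
u_g = −(1/(fρ)) ∂P/∂y,  v_g = (1/(fρ)) ∂P/∂x
u_g = −(1.6×10⁻³)/(8.36×10⁻⁵ × 1.22) = −15.7 m/s;  v_g = (1.1×10⁻³)/(8.36×10⁻⁵ × 1.22) = 10.8 m/s
|V_g| = √(u_g² + v_g²) = 19.0 m/s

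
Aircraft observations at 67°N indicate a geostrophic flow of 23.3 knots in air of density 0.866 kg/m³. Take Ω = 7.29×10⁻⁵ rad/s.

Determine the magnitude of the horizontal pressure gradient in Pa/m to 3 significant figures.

Coriolis parameter at 67°N:
f = 2Ω sin φ = 2 × 7.29×10⁻⁵ × sin 67° = 1.34×10⁻⁴ s⁻¹
Wind speed in SI: 23.3 knots = 12.0 m/s
Geostrophic balance rearranged: |∂P/∂n| = f ρ V_g
|∂P/∂n| = 1.34×10⁻⁴ × 0.866 × 12.0 = 1.39×10⁻³ Pa/m

1.39×10⁻³ Pa/m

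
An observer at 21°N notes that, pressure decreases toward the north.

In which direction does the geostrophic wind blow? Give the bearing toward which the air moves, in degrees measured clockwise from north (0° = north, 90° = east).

The pressure-gradient force points toward the north (bearing 000°).
Geostrophic balance: in the Northern Hemisphere the Coriolis force deflects motion to the right, so the geostrophic wind blows 90° to the right of the pressure-gradient force (low pressure on the left).
Rotating 000° by 90° clockwise gives 090° — the wind blows toward the east.

090°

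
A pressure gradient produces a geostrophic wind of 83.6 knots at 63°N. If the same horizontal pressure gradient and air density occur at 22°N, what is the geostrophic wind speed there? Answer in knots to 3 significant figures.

With the same pressure gradient and density, V_g ∝ 1/f ∝ 1/sin φ.
V₂ = V₁ · sin φ₁ / sin φ₂ = 83.6 × sin 63° / sin 22°
V₂ = 83.6 × 0.8910/0.3746 = 199 knots

199 knots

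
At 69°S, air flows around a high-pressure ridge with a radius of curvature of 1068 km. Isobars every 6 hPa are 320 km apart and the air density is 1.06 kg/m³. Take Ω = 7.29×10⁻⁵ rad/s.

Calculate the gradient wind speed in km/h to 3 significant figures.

Coriolis parameter at 69°S:
f = 2Ω sin φ = 2 × 7.29×10⁻⁵ × sin 69° = 1.36×10⁻⁴ s⁻¹
Pressure gradient: |∂P/∂n| = 600 Pa / 320000 m = 1.88×10⁻³ Pa/m
Geostrophic speed: V_g = |∂P/∂n|/(fρ) = 1.88×10⁻³/(1.36×10⁻⁴ × 1.06) = 13.0 m/s
Around a high, pressure-gradient force acts outward with centrifugal, so Coriolis balances both:
fV = (1/ρ)|∂P/∂n| + V²/R  →  V² − fR·V + fR·V_g = 0
With fR = 1.36×10⁻⁴ × 1068×10³ m = 145 m/s:
V = [fR − √((fR)² − 4 fR V_g)]/2 = [145 − √(145² − 4×145×13)]/2 = 14.4 m/s
Supergeostrophic (V > V_g = 13 m/s), as expected around a high.
Converting: 14.4 m/s × 3.6 = 51.9 km/h

51.9 km/h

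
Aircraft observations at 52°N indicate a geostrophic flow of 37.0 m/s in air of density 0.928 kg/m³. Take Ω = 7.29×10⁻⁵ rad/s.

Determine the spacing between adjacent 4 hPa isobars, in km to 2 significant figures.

100 km

Coriolis parameter at 52°N:
f = 2Ω sin φ = 2 × 7.29×10⁻⁵ × sin 52° = 1.15×10⁻⁴ s⁻¹
Geostrophic balance rearranged: |∂P/∂n| = f ρ V_g
|∂P/∂n| = 1.15×10⁻⁴ × 0.928 × 37.0 = 3.94×10⁻³ Pa/m
Isobar spacing: Δn = ΔP/|∂P/∂n| = 400 Pa / 3.94×10⁻³ Pa/m = 101396 m ≈ 100 km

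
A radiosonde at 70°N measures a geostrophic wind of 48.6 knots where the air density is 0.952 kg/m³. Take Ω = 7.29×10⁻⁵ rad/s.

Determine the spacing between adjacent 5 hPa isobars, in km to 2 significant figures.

150 km

Coriolis parameter at 70°N:
f = 2Ω sin φ = 2 × 7.29×10⁻⁵ × sin 70° = 1.37×10⁻⁴ s⁻¹
Wind speed in SI: 48.6 knots = 25.0 m/s
Geostrophic balance rearranged: |∂P/∂n| = f ρ V_g
|∂P/∂n| = 1.37×10⁻⁴ × 0.952 × 25.0 = 3.26×10⁻³ Pa/m
Isobar spacing: Δn = ΔP/|∂P/∂n| = 500 Pa / 3.26×10⁻³ Pa/m = 153326 m ≈ 150 km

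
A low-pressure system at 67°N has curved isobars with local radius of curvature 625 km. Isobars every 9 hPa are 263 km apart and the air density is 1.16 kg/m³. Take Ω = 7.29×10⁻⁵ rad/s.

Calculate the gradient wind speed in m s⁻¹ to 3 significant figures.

Coriolis parameter at 67°N:
f = 2Ω sin φ = 2 × 7.29×10⁻⁵ × sin 67° = 1.34×10⁻⁴ s⁻¹
Pressure gradient: |∂P/∂n| = 900 Pa / 263000 m = 3.42×10⁻³ Pa/m
Geostrophic speed: V_g = |∂P/∂n|/(fρ) = 3.42×10⁻³/(1.34×10⁻⁴ × 1.16) = 22.0 m/s
Around a low, centrifugal force acts outward with Coriolis, so pressure-gradient force balances both:
(1/ρ)|∂P/∂n| = fV + V²/R  →  V² + fR·V − fR·V_g = 0
With fR = 1.34×10⁻⁴ × 625×10³ m = 83.9 m/s:
V = [−fR + √((fR)² + 4 fR V_g)]/2 = [−83.9 + √(83.9² + 4×83.9×22)]/2 = 18.1 m/s
Subgeostrophic (V < V_g = 22 m/s), as expected around a low.

18.1 m s⁻¹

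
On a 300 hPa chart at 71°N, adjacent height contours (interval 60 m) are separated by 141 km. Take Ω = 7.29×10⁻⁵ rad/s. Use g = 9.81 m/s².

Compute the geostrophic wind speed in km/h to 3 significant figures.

Coriolis parameter at 71°N:
f = 2Ω sin φ = 2 × 7.29×10⁻⁵ × sin 71° = 1.38×10⁻⁴ s⁻¹
Height gradient: |∂Z/∂n| = 60 m / 141000 m = 4.26×10⁻⁴
On a pressure surface, geostrophic balance gives V_g = (g/f)|∂Z/∂n|:
V_g = 9.81 × 4.26×10⁻⁴ / 1.38×10⁻⁴ = 30.3 m/s
Converting: 30.3 m/s × 3.6 = 109 km/h

109 km/h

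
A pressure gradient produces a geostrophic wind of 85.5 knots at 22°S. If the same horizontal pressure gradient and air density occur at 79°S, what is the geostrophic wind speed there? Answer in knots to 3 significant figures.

With the same pressure gradient and density, V_g ∝ 1/f ∝ 1/sin φ.
V₂ = V₁ · sin φ₁ / sin φ₂ = 85.5 × sin 22° / sin 79°
V₂ = 85.5 × 0.3746/0.9816 = 32.6 knots

32.6 knots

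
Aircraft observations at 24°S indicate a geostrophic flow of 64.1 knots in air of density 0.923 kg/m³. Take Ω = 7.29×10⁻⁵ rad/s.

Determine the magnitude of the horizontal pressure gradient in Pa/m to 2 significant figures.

1.8×10⁻³ Pa/m

Coriolis parameter at 24°S:
f = 2Ω sin φ = 2 × 7.29×10⁻⁵ × sin 24° = 5.93×10⁻⁵ s⁻¹
Wind speed in SI: 64.1 knots = 33.0 m/s
Geostrophic balance rearranged: |∂P/∂n| = f ρ V_g
|∂P/∂n| = 5.93×10⁻⁵ × 0.923 × 33.0 = 1.80×10⁻³ Pa/m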